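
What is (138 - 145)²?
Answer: 49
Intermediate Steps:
(138 - 145)² = (-7)² = 49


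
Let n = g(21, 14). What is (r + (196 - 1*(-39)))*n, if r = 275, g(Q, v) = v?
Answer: 7140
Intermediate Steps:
n = 14
(r + (196 - 1*(-39)))*n = (275 + (196 - 1*(-39)))*14 = (275 + (196 + 39))*14 = (275 + 235)*14 = 510*14 = 7140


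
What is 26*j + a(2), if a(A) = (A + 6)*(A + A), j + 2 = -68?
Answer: -1788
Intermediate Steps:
j = -70 (j = -2 - 68 = -70)
a(A) = 2*A*(6 + A) (a(A) = (6 + A)*(2*A) = 2*A*(6 + A))
26*j + a(2) = 26*(-70) + 2*2*(6 + 2) = -1820 + 2*2*8 = -1820 + 32 = -1788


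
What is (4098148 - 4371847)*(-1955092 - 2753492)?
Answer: 1288734732216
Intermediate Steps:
(4098148 - 4371847)*(-1955092 - 2753492) = -273699*(-4708584) = 1288734732216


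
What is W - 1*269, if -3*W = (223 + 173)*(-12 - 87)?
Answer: 12799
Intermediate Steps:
W = 13068 (W = -(223 + 173)*(-12 - 87)/3 = -132*(-99) = -⅓*(-39204) = 13068)
W - 1*269 = 13068 - 1*269 = 13068 - 269 = 12799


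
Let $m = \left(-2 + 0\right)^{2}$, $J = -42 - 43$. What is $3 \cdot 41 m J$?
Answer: $-41820$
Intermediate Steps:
$J = -85$ ($J = -42 - 43 = -85$)
$m = 4$ ($m = \left(-2\right)^{2} = 4$)
$3 \cdot 41 m J = 3 \cdot 41 \cdot 4 \left(-85\right) = 123 \cdot 4 \left(-85\right) = 492 \left(-85\right) = -41820$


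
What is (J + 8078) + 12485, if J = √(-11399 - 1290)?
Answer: 20563 + I*√12689 ≈ 20563.0 + 112.65*I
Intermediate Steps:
J = I*√12689 (J = √(-12689) = I*√12689 ≈ 112.65*I)
(J + 8078) + 12485 = (I*√12689 + 8078) + 12485 = (8078 + I*√12689) + 12485 = 20563 + I*√12689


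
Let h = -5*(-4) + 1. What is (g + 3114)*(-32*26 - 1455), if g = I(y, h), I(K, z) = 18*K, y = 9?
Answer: -7492212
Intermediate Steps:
h = 21 (h = 20 + 1 = 21)
g = 162 (g = 18*9 = 162)
(g + 3114)*(-32*26 - 1455) = (162 + 3114)*(-32*26 - 1455) = 3276*(-832 - 1455) = 3276*(-2287) = -7492212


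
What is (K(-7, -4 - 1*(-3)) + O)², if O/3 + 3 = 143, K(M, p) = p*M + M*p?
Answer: 188356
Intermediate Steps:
K(M, p) = 2*M*p (K(M, p) = M*p + M*p = 2*M*p)
O = 420 (O = -9 + 3*143 = -9 + 429 = 420)
(K(-7, -4 - 1*(-3)) + O)² = (2*(-7)*(-4 - 1*(-3)) + 420)² = (2*(-7)*(-4 + 3) + 420)² = (2*(-7)*(-1) + 420)² = (14 + 420)² = 434² = 188356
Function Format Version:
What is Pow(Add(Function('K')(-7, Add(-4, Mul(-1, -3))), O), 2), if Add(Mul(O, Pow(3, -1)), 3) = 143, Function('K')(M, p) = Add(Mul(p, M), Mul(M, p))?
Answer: 188356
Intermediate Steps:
Function('K')(M, p) = Mul(2, M, p) (Function('K')(M, p) = Add(Mul(M, p), Mul(M, p)) = Mul(2, M, p))
O = 420 (O = Add(-9, Mul(3, 143)) = Add(-9, 429) = 420)
Pow(Add(Function('K')(-7, Add(-4, Mul(-1, -3))), O), 2) = Pow(Add(Mul(2, -7, Add(-4, Mul(-1, -3))), 420), 2) = Pow(Add(Mul(2, -7, Add(-4, 3)), 420), 2) = Pow(Add(Mul(2, -7, -1), 420), 2) = Pow(Add(14, 420), 2) = Pow(434, 2) = 188356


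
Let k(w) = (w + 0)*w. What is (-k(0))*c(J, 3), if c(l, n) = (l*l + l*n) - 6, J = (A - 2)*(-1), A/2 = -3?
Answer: 0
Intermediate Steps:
A = -6 (A = 2*(-3) = -6)
J = 8 (J = (-6 - 2)*(-1) = -8*(-1) = 8)
k(w) = w**2 (k(w) = w*w = w**2)
c(l, n) = -6 + l**2 + l*n (c(l, n) = (l**2 + l*n) - 6 = -6 + l**2 + l*n)
(-k(0))*c(J, 3) = (-1*0**2)*(-6 + 8**2 + 8*3) = (-1*0)*(-6 + 64 + 24) = 0*82 = 0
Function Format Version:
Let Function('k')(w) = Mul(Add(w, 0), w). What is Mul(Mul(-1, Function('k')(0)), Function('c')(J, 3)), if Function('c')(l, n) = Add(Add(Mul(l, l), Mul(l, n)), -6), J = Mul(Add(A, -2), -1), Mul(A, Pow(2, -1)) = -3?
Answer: 0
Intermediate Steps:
A = -6 (A = Mul(2, -3) = -6)
J = 8 (J = Mul(Add(-6, -2), -1) = Mul(-8, -1) = 8)
Function('k')(w) = Pow(w, 2) (Function('k')(w) = Mul(w, w) = Pow(w, 2))
Function('c')(l, n) = Add(-6, Pow(l, 2), Mul(l, n)) (Function('c')(l, n) = Add(Add(Pow(l, 2), Mul(l, n)), -6) = Add(-6, Pow(l, 2), Mul(l, n)))
Mul(Mul(-1, Function('k')(0)), Function('c')(J, 3)) = Mul(Mul(-1, Pow(0, 2)), Add(-6, Pow(8, 2), Mul(8, 3))) = Mul(Mul(-1, 0), Add(-6, 64, 24)) = Mul(0, 82) = 0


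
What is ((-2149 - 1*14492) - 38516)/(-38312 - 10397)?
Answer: 55157/48709 ≈ 1.1324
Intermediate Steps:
((-2149 - 1*14492) - 38516)/(-38312 - 10397) = ((-2149 - 14492) - 38516)/(-48709) = (-16641 - 38516)*(-1/48709) = -55157*(-1/48709) = 55157/48709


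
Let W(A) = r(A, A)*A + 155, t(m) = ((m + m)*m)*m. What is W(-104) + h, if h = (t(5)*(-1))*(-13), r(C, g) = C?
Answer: 14221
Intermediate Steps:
t(m) = 2*m³ (t(m) = ((2*m)*m)*m = (2*m²)*m = 2*m³)
W(A) = 155 + A² (W(A) = A*A + 155 = A² + 155 = 155 + A²)
h = 3250 (h = ((2*5³)*(-1))*(-13) = ((2*125)*(-1))*(-13) = (250*(-1))*(-13) = -250*(-13) = 3250)
W(-104) + h = (155 + (-104)²) + 3250 = (155 + 10816) + 3250 = 10971 + 3250 = 14221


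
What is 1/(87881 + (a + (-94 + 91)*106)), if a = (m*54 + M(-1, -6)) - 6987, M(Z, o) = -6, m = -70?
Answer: 1/76790 ≈ 1.3023e-5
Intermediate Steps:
a = -10773 (a = (-70*54 - 6) - 6987 = (-3780 - 6) - 6987 = -3786 - 6987 = -10773)
1/(87881 + (a + (-94 + 91)*106)) = 1/(87881 + (-10773 + (-94 + 91)*106)) = 1/(87881 + (-10773 - 3*106)) = 1/(87881 + (-10773 - 318)) = 1/(87881 - 11091) = 1/76790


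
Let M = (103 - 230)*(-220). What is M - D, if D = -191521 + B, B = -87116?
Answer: 306577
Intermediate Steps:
D = -278637 (D = -191521 - 87116 = -278637)
M = 27940 (M = -127*(-220) = 27940)
M - D = 27940 - 1*(-278637) = 27940 + 278637 = 306577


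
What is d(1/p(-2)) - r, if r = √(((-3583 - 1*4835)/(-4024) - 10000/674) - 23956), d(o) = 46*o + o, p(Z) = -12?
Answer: -47/12 - I*√2754869655954441/339022 ≈ -3.9167 - 154.82*I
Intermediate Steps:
d(o) = 47*o
r = I*√2754869655954441/339022 (r = √(((-3583 - 4835)*(-1/4024) - 10000*1/674) - 23956) = √((-8418*(-1/4024) - 5000/337) - 23956) = √((4209/2012 - 5000/337) - 23956) = √(-8641567/678044 - 23956) = √(-16251863631/678044) = I*√2754869655954441/339022 ≈ 154.82*I)
d(1/p(-2)) - r = 47/(-12) - I*√2754869655954441/339022 = 47*(-1/12) - I*√2754869655954441/339022 = -47/12 - I*√2754869655954441/339022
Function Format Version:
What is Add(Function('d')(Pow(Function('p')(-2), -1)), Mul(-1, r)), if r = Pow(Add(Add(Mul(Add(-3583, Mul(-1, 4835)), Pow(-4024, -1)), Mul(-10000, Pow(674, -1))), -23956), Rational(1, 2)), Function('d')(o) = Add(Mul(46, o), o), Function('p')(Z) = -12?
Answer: Add(Rational(-47, 12), Mul(Rational(-1, 339022), I, Pow(2754869655954441, Rational(1, 2)))) ≈ Add(-3.9167, Mul(-154.82, I))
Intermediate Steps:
Function('d')(o) = Mul(47, o)
r = Mul(Rational(1, 339022), I, Pow(2754869655954441, Rational(1, 2))) (r = Pow(Add(Add(Mul(Add(-3583, -4835), Rational(-1, 4024)), Mul(-10000, Rational(1, 674))), -23956), Rational(1, 2)) = Pow(Add(Add(Mul(-8418, Rational(-1, 4024)), Rational(-5000, 337)), -23956), Rational(1, 2)) = Pow(Add(Add(Rational(4209, 2012), Rational(-5000, 337)), -23956), Rational(1, 2)) = Pow(Add(Rational(-8641567, 678044), -23956), Rational(1, 2)) = Pow(Rational(-16251863631, 678044), Rational(1, 2)) = Mul(Rational(1, 339022), I, Pow(2754869655954441, Rational(1, 2))) ≈ Mul(154.82, I))
Add(Function('d')(Pow(Function('p')(-2), -1)), Mul(-1, r)) = Add(Mul(47, Pow(-12, -1)), Mul(-1, Mul(Rational(1, 339022), I, Pow(2754869655954441, Rational(1, 2))))) = Add(Mul(47, Rational(-1, 12)), Mul(Rational(-1, 339022), I, Pow(2754869655954441, Rational(1, 2)))) = Add(Rational(-47, 12), Mul(Rational(-1, 339022), I, Pow(2754869655954441, Rational(1, 2))))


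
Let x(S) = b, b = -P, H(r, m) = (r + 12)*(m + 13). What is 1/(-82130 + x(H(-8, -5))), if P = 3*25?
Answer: -1/82205 ≈ -1.2165e-5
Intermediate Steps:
P = 75
H(r, m) = (12 + r)*(13 + m)
b = -75 (b = -1*75 = -75)
x(S) = -75
1/(-82130 + x(H(-8, -5))) = 1/(-82130 - 75) = 1/(-82205) = -1/82205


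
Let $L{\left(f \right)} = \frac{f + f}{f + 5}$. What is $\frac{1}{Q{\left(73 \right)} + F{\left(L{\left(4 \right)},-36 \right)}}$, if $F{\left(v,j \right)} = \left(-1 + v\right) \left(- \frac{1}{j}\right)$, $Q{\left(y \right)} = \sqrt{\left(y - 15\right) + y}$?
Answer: $\frac{324}{13751855} + \frac{104976 \sqrt{131}}{13751855} \approx 0.087394$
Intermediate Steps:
$Q{\left(y \right)} = \sqrt{-15 + 2 y}$ ($Q{\left(y \right)} = \sqrt{\left(-15 + y\right) + y} = \sqrt{-15 + 2 y}$)
$L{\left(f \right)} = \frac{2 f}{5 + f}$
$F{\left(v,j \right)} = - \frac{-1 + v}{j}$
$\frac{1}{Q{\left(73 \right)} + F{\left(L{\left(4 \right)},-36 \right)}} = \frac{1}{\sqrt{-15 + 2 \cdot 73} + \frac{1 - 2 \cdot 4 \frac{1}{5 + 4}}{-36}} = \frac{1}{\sqrt{-15 + 146} - \frac{1 - 2 \cdot 4 \cdot \frac{1}{9}}{36}} = \frac{1}{\sqrt{131} - \frac{1 - 2 \cdot 4 \cdot \frac{1}{9}}{36}} = \frac{1}{\sqrt{131} - \frac{1 - \frac{8}{9}}{36}} = \frac{1}{\sqrt{131} - \frac{1}{324}} = \frac{1}{- \frac{1}{324} + \sqrt{131}}$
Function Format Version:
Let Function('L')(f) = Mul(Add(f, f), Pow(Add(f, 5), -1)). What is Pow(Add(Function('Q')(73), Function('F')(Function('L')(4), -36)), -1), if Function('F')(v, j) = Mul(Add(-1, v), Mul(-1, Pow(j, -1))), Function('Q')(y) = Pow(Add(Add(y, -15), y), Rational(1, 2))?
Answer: Add(Rational(324, 13751855), Mul(Rational(104976, 13751855), Pow(131, Rational(1, 2)))) ≈ 0.087394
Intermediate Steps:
Function('Q')(y) = Pow(Add(-15, Mul(2, y)), Rational(1, 2)) (Function('Q')(y) = Pow(Add(Add(-15, y), y), Rational(1, 2)) = Pow(Add(-15, Mul(2, y)), Rational(1, 2)))
Function('L')(f) = Mul(2, f, Pow(Add(5, f), -1)) (Function('L')(f) = Mul(Mul(2, f), Pow(Add(5, f), -1)) = Mul(2, f, Pow(Add(5, f), -1)))
Function('F')(v, j) = Mul(-1, Pow(j, -1), Add(-1, v))
Pow(Add(Function('Q')(73), Function('F')(Function('L')(4), -36)), -1) = Pow(Add(Pow(Add(-15, Mul(2, 73)), Rational(1, 2)), Mul(Pow(-36, -1), Add(1, Mul(-1, Mul(2, 4, Pow(Add(5, 4), -1)))))), -1) = Pow(Add(Pow(Add(-15, 146), Rational(1, 2)), Mul(Rational(-1, 36), Add(1, Mul(-1, Mul(2, 4, Pow(9, -1)))))), -1) = Pow(Add(Pow(131, Rational(1, 2)), Mul(Rational(-1, 36), Add(1, Mul(-1, Mul(2, 4, Rational(1, 9)))))), -1) = Pow(Add(Pow(131, Rational(1, 2)), Mul(Rational(-1, 36), Add(1, Mul(-1, Rational(8, 9))))), -1) = Pow(Add(Pow(131, Rational(1, 2)), Mul(Rational(-1, 36), Add(1, Rational(-8, 9)))), -1) = Pow(Add(Pow(131, Rational(1, 2)), Mul(Rational(-1, 36), Rational(1, 9))), -1) = Pow(Add(Pow(131, Rational(1, 2)), Rational(-1, 324)), -1) = Pow(Add(Rational(-1, 324), Pow(131, Rational(1, 2))), -1)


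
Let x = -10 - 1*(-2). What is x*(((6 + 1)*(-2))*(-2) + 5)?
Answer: -264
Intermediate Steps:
x = -8 (x = -10 + 2 = -8)
x*(((6 + 1)*(-2))*(-2) + 5) = -8*(((6 + 1)*(-2))*(-2) + 5) = -8*((7*(-2))*(-2) + 5) = -8*(-14*(-2) + 5) = -8*(28 + 5) = -8*33 = -264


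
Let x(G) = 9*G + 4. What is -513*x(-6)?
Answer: 25650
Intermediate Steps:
x(G) = 4 + 9*G
-513*x(-6) = -513*(4 + 9*(-6)) = -513*(4 - 54) = -513*(-50) = 25650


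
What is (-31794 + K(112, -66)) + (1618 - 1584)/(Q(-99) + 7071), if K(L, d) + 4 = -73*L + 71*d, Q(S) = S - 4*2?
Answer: -155506103/3482 ≈ -44660.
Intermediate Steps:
Q(S) = -8 + S (Q(S) = S - 8 = -8 + S)
K(L, d) = -4 - 73*L + 71*d (K(L, d) = -4 + (-73*L + 71*d) = -4 - 73*L + 71*d)
(-31794 + K(112, -66)) + (1618 - 1584)/(Q(-99) + 7071) = (-31794 + (-4 - 73*112 + 71*(-66))) + (1618 - 1584)/((-8 - 99) + 7071) = (-31794 + (-4 - 8176 - 4686)) + 34/(-107 + 7071) = (-31794 - 12866) + 34/6964 = -44660 + 34*(1/6964) = -44660 + 17/3482 = -155506103/3482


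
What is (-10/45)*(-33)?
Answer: 22/3 ≈ 7.3333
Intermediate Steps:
(-10/45)*(-33) = ((1/45)*(-10))*(-33) = -2/9*(-33) = 22/3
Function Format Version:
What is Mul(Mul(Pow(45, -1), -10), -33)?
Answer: Rational(22, 3) ≈ 7.3333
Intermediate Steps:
Mul(Mul(Pow(45, -1), -10), -33) = Mul(Mul(Rational(1, 45), -10), -33) = Mul(Rational(-2, 9), -33) = Rational(22, 3)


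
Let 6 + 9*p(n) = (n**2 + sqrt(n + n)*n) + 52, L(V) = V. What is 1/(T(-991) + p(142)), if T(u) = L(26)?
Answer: 45999/103057640 - 639*sqrt(71)/103057640 ≈ 0.00039410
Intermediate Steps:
T(u) = 26
p(n) = 46/9 + n**2/9 + sqrt(2)*n**(3/2)/9 (p(n) = -2/3 + ((n**2 + sqrt(n + n)*n) + 52)/9 = -2/3 + ((n**2 + sqrt(2*n)*n) + 52)/9 = -2/3 + ((n**2 + (sqrt(2)*sqrt(n))*n) + 52)/9 = -2/3 + ((n**2 + sqrt(2)*n**(3/2)) + 52)/9 = -2/3 + (52 + n**2 + sqrt(2)*n**(3/2))/9 = -2/3 + (52/9 + n**2/9 + sqrt(2)*n**(3/2)/9) = 46/9 + n**2/9 + sqrt(2)*n**(3/2)/9)
1/(T(-991) + p(142)) = 1/(26 + (46/9 + (1/9)*142**2 + sqrt(2)*142**(3/2)/9)) = 1/(26 + (46/9 + (1/9)*20164 + sqrt(2)*(142*sqrt(142))/9)) = 1/(26 + (46/9 + 20164/9 + 284*sqrt(71)/9)) = 1/(26 + (20210/9 + 284*sqrt(71)/9)) = 1/(20444/9 + 284*sqrt(71)/9)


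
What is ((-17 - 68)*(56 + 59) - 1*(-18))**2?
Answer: 95199049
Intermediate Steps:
((-17 - 68)*(56 + 59) - 1*(-18))**2 = (-85*115 + 18)**2 = (-9775 + 18)**2 = (-9757)**2 = 95199049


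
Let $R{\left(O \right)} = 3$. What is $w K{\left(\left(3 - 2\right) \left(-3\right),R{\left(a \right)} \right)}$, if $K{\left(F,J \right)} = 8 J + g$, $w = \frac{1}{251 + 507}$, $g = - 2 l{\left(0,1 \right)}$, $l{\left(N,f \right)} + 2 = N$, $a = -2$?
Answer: $\frac{14}{379} \approx 0.036939$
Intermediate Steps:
$l{\left(N,f \right)} = -2 + N$
$g = 4$ ($g = - 2 \left(-2 + 0\right) = \left(-2\right) \left(-2\right) = 4$)
$w = \frac{1}{758} \approx 0.0013193$
$K{\left(F,J \right)} = 4 + 8 J$ ($K{\left(F,J \right)} = 8 J + 4 = 4 + 8 J$)
$w K{\left(\left(3 - 2\right) \left(-3\right),R{\left(a \right)} \right)} = \frac{4 + 8 \cdot 3}{758} = \frac{4 + 24}{758} = \frac{1}{758} \cdot 28 = \frac{14}{379}$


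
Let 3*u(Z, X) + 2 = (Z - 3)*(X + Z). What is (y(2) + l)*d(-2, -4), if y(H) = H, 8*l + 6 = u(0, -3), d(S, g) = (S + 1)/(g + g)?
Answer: 37/192 ≈ 0.19271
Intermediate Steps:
d(S, g) = (1 + S)/(2*g) (d(S, g) = (1 + S)/((2*g)) = (1 + S)*(1/(2*g)) = (1 + S)/(2*g))
u(Z, X) = -⅔ + (-3 + Z)*(X + Z)/3 (u(Z, X) = -⅔ + ((Z - 3)*(X + Z))/3 = -⅔ + ((-3 + Z)*(X + Z))/3 = -⅔ + (-3 + Z)*(X + Z)/3)
l = -11/24 (l = -¾ + (-⅔ - 1*(-3) - 1*0 + (⅓)*0² + (⅓)*(-3)*0)/8 = -¾ + (-⅔ + 3 + 0 + (⅓)*0 + 0)/8 = -¾ + (-⅔ + 3 + 0 + 0 + 0)/8 = -¾ + (⅛)*(7/3) = -¾ + 7/24 = -11/24 ≈ -0.45833)
(y(2) + l)*d(-2, -4) = (2 - 11/24)*((½)*(1 - 2)/(-4)) = 37*((½)*(-¼)*(-1))/24 = (37/24)*(⅛) = 37/192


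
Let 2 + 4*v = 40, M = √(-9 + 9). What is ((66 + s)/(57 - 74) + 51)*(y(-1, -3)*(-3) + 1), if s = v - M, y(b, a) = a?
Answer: 7915/17 ≈ 465.59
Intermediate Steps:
M = 0 (M = √0 = 0)
v = 19/2 (v = -½ + (¼)*40 = -½ + 10 = 19/2 ≈ 9.5000)
s = 19/2 (s = 19/2 - 1*0 = 19/2 + 0 = 19/2 ≈ 9.5000)
((66 + s)/(57 - 74) + 51)*(y(-1, -3)*(-3) + 1) = ((66 + 19/2)/(57 - 74) + 51)*(-3*(-3) + 1) = ((151/2)/(-17) + 51)*(9 + 1) = ((151/2)*(-1/17) + 51)*10 = (-151/34 + 51)*10 = (1583/34)*10 = 7915/17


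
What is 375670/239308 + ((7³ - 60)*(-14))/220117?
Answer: 40871607547/26337879518 ≈ 1.5518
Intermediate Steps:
375670/239308 + ((7³ - 60)*(-14))/220117 = 375670*(1/239308) + ((343 - 60)*(-14))*(1/220117) = 187835/119654 + (283*(-14))*(1/220117) = 187835/119654 - 3962*1/220117 = 187835/119654 - 3962/220117 = 40871607547/26337879518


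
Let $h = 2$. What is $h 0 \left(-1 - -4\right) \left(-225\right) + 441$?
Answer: $441$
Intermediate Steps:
$h 0 \left(-1 - -4\right) \left(-225\right) + 441 = 2 \cdot 0 \left(-1 - -4\right) \left(-225\right) + 441 = 0 \left(-1 + 4\right) \left(-225\right) + 441 = 0 \cdot 3 \left(-225\right) + 441 = 0 \left(-225\right) + 441 = 0 + 441 = 441$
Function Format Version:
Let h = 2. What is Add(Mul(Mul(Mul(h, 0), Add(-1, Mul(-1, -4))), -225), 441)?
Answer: 441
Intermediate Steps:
Add(Mul(Mul(Mul(h, 0), Add(-1, Mul(-1, -4))), -225), 441) = Add(Mul(Mul(Mul(2, 0), Add(-1, Mul(-1, -4))), -225), 441) = Add(Mul(Mul(0, Add(-1, 4)), -225), 441) = Add(Mul(Mul(0, 3), -225), 441) = Add(Mul(0, -225), 441) = Add(0, 441) = 441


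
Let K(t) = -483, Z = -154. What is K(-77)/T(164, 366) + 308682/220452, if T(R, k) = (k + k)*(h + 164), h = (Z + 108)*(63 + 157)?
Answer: 62492130235/44628008944 ≈ 1.4003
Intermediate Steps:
h = -10120 (h = (-154 + 108)*(63 + 157) = -46*220 = -10120)
T(R, k) = -19912*k (T(R, k) = (k + k)*(-10120 + 164) = (2*k)*(-9956) = -19912*k)
K(-77)/T(164, 366) + 308682/220452 = -483/((-19912*366)) + 308682/220452 = -483/(-7287792) + 308682*(1/220452) = -483*(-1/7287792) + 51447/36742 = 161/2429264 + 51447/36742 = 62492130235/44628008944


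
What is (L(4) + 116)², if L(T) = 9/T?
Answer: 223729/16 ≈ 13983.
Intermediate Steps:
(L(4) + 116)² = (9/4 + 116)² = (473/4)² = 223729/16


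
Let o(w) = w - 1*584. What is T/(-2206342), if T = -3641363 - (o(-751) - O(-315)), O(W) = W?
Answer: 3640343/2206342 ≈ 1.6499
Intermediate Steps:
o(w) = -584 + w (o(w) = w - 584 = -584 + w)
T = -3640343 (T = -3641363 - ((-584 - 751) - 1*(-315)) = -3641363 - (-1335 + 315) = -3641363 - 1*(-1020) = -3641363 + 1020 = -3640343)
T/(-2206342) = -3640343/(-2206342) = -3640343*(-1/2206342) = 3640343/2206342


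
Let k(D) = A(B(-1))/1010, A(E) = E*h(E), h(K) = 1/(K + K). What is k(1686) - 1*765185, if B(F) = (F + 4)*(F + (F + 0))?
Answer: -1545673699/2020 ≈ -7.6519e+5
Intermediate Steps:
h(K) = 1/(2*K)
B(F) = 2*F*(4 + F) (B(F) = (4 + F)*(F + F) = (4 + F)*(2*F) = 2*F*(4 + F))
A(E) = 1/2 (A(E) = E*(1/(2*E)) = 1/2)
k(D) = 1/2020 (k(D) = (1/2)/1010 = (1/2)*(1/1010) = 1/2020)
k(1686) - 1*765185 = 1/2020 - 1*765185 = 1/2020 - 765185 = -1545673699/2020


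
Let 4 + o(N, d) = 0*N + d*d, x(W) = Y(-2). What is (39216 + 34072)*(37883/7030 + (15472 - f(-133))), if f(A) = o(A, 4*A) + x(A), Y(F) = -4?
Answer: -68919904637428/3515 ≈ -1.9607e+10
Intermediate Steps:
x(W) = -4
o(N, d) = -4 + d² (o(N, d) = -4 + (0*N + d*d) = -4 + (0 + d²) = -4 + d²)
f(A) = -8 + 16*A² (f(A) = (-4 + (4*A)²) - 4 = (-4 + 16*A²) - 4 = -8 + 16*A²)
(39216 + 34072)*(37883/7030 + (15472 - f(-133))) = (39216 + 34072)*(37883/7030 + (15472 - (-8 + 16*(-133)²))) = 73288*(37883*(1/7030) + (15472 - (-8 + 16*17689))) = 73288*(37883/7030 + (15472 - (-8 + 283024))) = 73288*(37883/7030 + (15472 - 1*283016)) = 73288*(37883/7030 + (15472 - 283016)) = 73288*(37883/7030 - 267544) = 73288*(-1880796437/7030) = -68919904637428/3515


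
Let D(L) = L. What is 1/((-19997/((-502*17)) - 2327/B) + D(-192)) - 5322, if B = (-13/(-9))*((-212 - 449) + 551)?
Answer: -218588260633/41072534 ≈ -5322.0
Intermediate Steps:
B = -1430/9 (B = (-13*(-⅑))*(-661 + 551) = (13/9)*(-110) = -1430/9 ≈ -158.89)
1/((-19997/((-502*17)) - 2327/B) + D(-192)) - 5322 = 1/((-19997/((-502*17)) - 2327/(-1430/9)) - 192) - 5322 = 1/((-19997/(-8534) - 2327*(-9/1430)) - 192) - 5322 = 1/((-19997*(-1/8534) + 1611/110) - 192) - 5322 = 1/((19997/8534 + 1611/110) - 192) - 5322 = 1/(3986986/234685 - 192) - 5322 = 1/(-41072534/234685) - 5322 = -234685/41072534 - 5322 = -218588260633/41072534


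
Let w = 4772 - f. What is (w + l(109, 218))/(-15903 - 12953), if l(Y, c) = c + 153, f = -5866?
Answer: -11009/28856 ≈ -0.38152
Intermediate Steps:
l(Y, c) = 153 + c
w = 10638 (w = 4772 - 1*(-5866) = 4772 + 5866 = 10638)
(w + l(109, 218))/(-15903 - 12953) = (10638 + (153 + 218))/(-15903 - 12953) = (10638 + 371)/(-28856) = 11009*(-1/28856) = -11009/28856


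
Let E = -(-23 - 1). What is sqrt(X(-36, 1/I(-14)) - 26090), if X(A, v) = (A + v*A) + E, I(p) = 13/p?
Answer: I*sqrt(4404686)/13 ≈ 161.44*I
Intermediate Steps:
E = 24 (E = -1*(-24) = 24)
X(A, v) = 24 + A + A*v (X(A, v) = (A + v*A) + 24 = (A + A*v) + 24 = 24 + A + A*v)
sqrt(X(-36, 1/I(-14)) - 26090) = sqrt((24 - 36 - 36/(13/(-14))) - 26090) = sqrt((24 - 36 - 36/(13*(-1/14))) - 26090) = sqrt((24 - 36 - 36/(-13/14)) - 26090) = sqrt((24 - 36 - 36*(-14/13)) - 26090) = sqrt((24 - 36 + 504/13) - 26090) = sqrt(348/13 - 26090) = sqrt(-338822/13) = I*sqrt(4404686)/13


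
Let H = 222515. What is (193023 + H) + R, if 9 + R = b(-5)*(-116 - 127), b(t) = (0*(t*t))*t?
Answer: 415529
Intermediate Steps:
b(t) = 0 (b(t) = (0*t²)*t = 0*t = 0)
R = -9 (R = -9 + 0*(-116 - 127) = -9 + 0*(-243) = -9 + 0 = -9)
(193023 + H) + R = (193023 + 222515) - 9 = 415538 - 9 = 415529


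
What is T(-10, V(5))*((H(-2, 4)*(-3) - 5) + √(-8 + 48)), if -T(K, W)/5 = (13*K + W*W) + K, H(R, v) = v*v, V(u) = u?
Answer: -30475 + 1150*√10 ≈ -26838.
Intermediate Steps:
H(R, v) = v²
T(K, W) = -70*K - 5*W² (T(K, W) = -5*((13*K + W*W) + K) = -5*((13*K + W²) + K) = -5*((W² + 13*K) + K) = -5*(W² + 14*K) = -70*K - 5*W²)
T(-10, V(5))*((H(-2, 4)*(-3) - 5) + √(-8 + 48)) = (-70*(-10) - 5*5²)*((4²*(-3) - 5) + √(-8 + 48)) = (700 - 5*25)*((16*(-3) - 5) + √40) = (700 - 125)*((-48 - 5) + 2*√10) = 575*(-53 + 2*√10) = -30475 + 1150*√10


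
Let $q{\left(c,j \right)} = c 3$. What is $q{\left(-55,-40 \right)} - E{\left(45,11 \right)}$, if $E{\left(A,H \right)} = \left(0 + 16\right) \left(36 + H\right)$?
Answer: $-917$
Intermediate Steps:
$q{\left(c,j \right)} = 3 c$
$E{\left(A,H \right)} = 576 + 16 H$ ($E{\left(A,H \right)} = 16 \left(36 + H\right) = 576 + 16 H$)
$q{\left(-55,-40 \right)} - E{\left(45,11 \right)} = 3 \left(-55\right) - \left(576 + 16 \cdot 11\right) = -165 - \left(576 + 176\right) = -165 - 752 = -917$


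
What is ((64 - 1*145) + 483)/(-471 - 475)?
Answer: -201/473 ≈ -0.42495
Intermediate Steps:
((64 - 1*145) + 483)/(-471 - 475) = ((64 - 145) + 483)/(-946) = (-81 + 483)*(-1/946) = 402*(-1/946) = -201/473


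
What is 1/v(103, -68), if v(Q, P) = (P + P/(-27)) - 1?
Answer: -27/1795 ≈ -0.015042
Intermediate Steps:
v(Q, P) = -1 + 26*P/27 (v(Q, P) = (P + P*(-1/27)) - 1 = (P - P/27) - 1 = 26*P/27 - 1 = -1 + 26*P/27)
1/v(103, -68) = 1/(-1 + (26/27)*(-68)) = 1/(-1 - 1768/27) = 1/(-1795/27) = -27/1795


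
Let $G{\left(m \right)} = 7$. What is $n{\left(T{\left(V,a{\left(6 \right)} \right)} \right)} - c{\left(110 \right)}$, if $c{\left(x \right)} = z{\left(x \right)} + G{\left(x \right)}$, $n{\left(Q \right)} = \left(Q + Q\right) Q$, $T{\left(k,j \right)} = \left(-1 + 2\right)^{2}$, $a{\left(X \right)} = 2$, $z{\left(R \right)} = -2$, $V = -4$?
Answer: $-3$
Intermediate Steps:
$T{\left(k,j \right)} = 1$ ($T{\left(k,j \right)} = 1^{2} = 1$)
$n{\left(Q \right)} = 2 Q^{2}$ ($n{\left(Q \right)} = 2 Q Q = 2 Q^{2}$)
$c{\left(x \right)} = 5$ ($c{\left(x \right)} = -2 + 7 = 5$)
$n{\left(T{\left(V,a{\left(6 \right)} \right)} \right)} - c{\left(110 \right)} = 2 \cdot 1^{2} - 5 = 2 \cdot 1 - 5 = 2 - 5 = -3$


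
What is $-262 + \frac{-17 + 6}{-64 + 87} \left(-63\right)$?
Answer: $- \frac{5333}{23} \approx -231.87$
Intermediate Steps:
$-262 + \frac{-17 + 6}{-64 + 87} \left(-63\right) = -262 + - \frac{11}{23} \left(-63\right) = -262 + \left(-11\right) \frac{1}{23} \left(-63\right) = -262 - - \frac{693}{23} = -262 + \frac{693}{23} = - \frac{5333}{23}$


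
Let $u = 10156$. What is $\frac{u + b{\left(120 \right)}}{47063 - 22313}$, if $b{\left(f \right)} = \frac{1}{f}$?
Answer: $\frac{1218721}{2970000} \approx 0.41034$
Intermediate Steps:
$\frac{u + b{\left(120 \right)}}{47063 - 22313} = \frac{10156 + \frac{1}{120}}{47063 - 22313} = \frac{10156 + \frac{1}{120}}{24750} = \frac{1218721}{120} \cdot \frac{1}{24750} = \frac{1218721}{2970000}$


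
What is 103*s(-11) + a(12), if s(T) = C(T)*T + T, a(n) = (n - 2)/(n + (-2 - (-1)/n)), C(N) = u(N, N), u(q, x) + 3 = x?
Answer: 1782329/121 ≈ 14730.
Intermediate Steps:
u(q, x) = -3 + x
C(N) = -3 + N
a(n) = (-2 + n)/(-2 + n + 1/n) (a(n) = (-2 + n)/(n + (-2 + 1/n)) = (-2 + n)/(-2 + n + 1/n))
s(T) = T + T*(-3 + T) (s(T) = (-3 + T)*T + T = T*(-3 + T) + T = T + T*(-3 + T))
103*s(-11) + a(12) = 103*(-11*(-2 - 11)) + 12*(-2 + 12)/(1 + 12² - 2*12) = 103*(-11*(-13)) + 12*10/(1 + 144 - 24) = 103*143 + 12*10/121 = 14729 + 12*(1/121)*10 = 14729 + 120/121 = 1782329/121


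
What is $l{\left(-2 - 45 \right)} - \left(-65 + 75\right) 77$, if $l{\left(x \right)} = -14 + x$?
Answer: $-831$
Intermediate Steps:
$l{\left(-2 - 45 \right)} - \left(-65 + 75\right) 77 = \left(-14 - 47\right) - \left(-65 + 75\right) 77 = \left(-14 - 47\right) - 10 \cdot 77 = \left(-14 - 47\right) - 770 = -61 - 770 = -831$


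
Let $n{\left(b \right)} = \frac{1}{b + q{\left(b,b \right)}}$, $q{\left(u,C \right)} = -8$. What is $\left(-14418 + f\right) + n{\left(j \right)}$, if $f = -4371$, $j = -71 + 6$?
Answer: $- \frac{1371598}{73} \approx -18789.0$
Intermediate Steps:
$j = -65$
$n{\left(b \right)} = \frac{1}{-8 + b}$ ($n{\left(b \right)} = \frac{1}{b - 8} = \frac{1}{-8 + b}$)
$\left(-14418 + f\right) + n{\left(j \right)} = \left(-14418 - 4371\right) + \frac{1}{-8 - 65} = -18789 + \frac{1}{-73} = -18789 - \frac{1}{73} = - \frac{1371598}{73}$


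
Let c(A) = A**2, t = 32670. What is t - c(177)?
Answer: 1341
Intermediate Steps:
t - c(177) = 32670 - 1*177**2 = 32670 - 1*31329 = 32670 - 31329 = 1341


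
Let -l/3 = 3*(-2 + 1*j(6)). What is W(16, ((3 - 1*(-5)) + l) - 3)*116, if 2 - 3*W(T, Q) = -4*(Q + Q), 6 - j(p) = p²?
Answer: 90712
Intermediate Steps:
j(p) = 6 - p²
l = 288 (l = -9*(-2 + 1*(6 - 1*6²)) = -9*(-2 + 1*(6 - 1*36)) = -9*(-2 + 1*(6 - 36)) = -9*(-2 + 1*(-30)) = -9*(-2 - 30) = -9*(-32) = -3*(-96) = 288)
W(T, Q) = ⅔ + 8*Q/3 (W(T, Q) = ⅔ - (-4)*(Q + Q)/3 = ⅔ - (-4)*2*Q/3 = ⅔ - (-8)*Q/3 = ⅔ + 8*Q/3)
W(16, ((3 - 1*(-5)) + l) - 3)*116 = (⅔ + 8*(((3 - 1*(-5)) + 288) - 3)/3)*116 = (⅔ + 8*(((3 + 5) + 288) - 3)/3)*116 = (⅔ + 8*((8 + 288) - 3)/3)*116 = (⅔ + 8*(296 - 3)/3)*116 = (⅔ + (8/3)*293)*116 = (⅔ + 2344/3)*116 = 782*116 = 90712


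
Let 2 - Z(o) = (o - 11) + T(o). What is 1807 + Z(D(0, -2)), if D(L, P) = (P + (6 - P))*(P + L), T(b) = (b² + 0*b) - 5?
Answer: 1693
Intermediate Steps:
T(b) = -5 + b² (T(b) = (b² + 0) - 5 = b² - 5 = -5 + b²)
D(L, P) = 6*L + 6*P (D(L, P) = 6*(L + P) = 6*L + 6*P)
Z(o) = 18 - o - o² (Z(o) = 2 - ((o - 11) + (-5 + o²)) = 2 - ((-11 + o) + (-5 + o²)) = 2 - (-16 + o + o²) = 2 + (16 - o - o²) = 18 - o - o²)
1807 + Z(D(0, -2)) = 1807 + (18 - (6*0 + 6*(-2)) - (6*0 + 6*(-2))²) = 1807 + (18 - (0 - 12) - (0 - 12)²) = 1807 + (18 - 1*(-12) - 1*(-12)²) = 1807 + (18 + 12 - 1*144) = 1807 + (18 + 12 - 144) = 1807 - 114 = 1693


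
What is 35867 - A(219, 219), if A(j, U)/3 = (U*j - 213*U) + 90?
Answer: 31655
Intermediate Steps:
A(j, U) = 270 - 639*U + 3*U*j (A(j, U) = 3*((U*j - 213*U) + 90) = 3*((-213*U + U*j) + 90) = 3*(90 - 213*U + U*j) = 270 - 639*U + 3*U*j)
35867 - A(219, 219) = 35867 - (270 - 639*219 + 3*219*219) = 35867 - (270 - 139941 + 143883) = 35867 - 1*4212 = 35867 - 4212 = 31655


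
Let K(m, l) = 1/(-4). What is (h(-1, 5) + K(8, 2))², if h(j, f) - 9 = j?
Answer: 961/16 ≈ 60.063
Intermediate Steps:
h(j, f) = 9 + j
K(m, l) = -¼
(h(-1, 5) + K(8, 2))² = ((9 - 1) - ¼)² = (8 - ¼)² = (31/4)² = 961/16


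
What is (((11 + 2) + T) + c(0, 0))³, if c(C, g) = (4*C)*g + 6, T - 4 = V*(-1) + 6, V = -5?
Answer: 39304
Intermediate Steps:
T = 15 (T = 4 + (-5*(-1) + 6) = 4 + (5 + 6) = 4 + 11 = 15)
c(C, g) = 6 + 4*C*g (c(C, g) = 4*C*g + 6 = 6 + 4*C*g)
(((11 + 2) + T) + c(0, 0))³ = (((11 + 2) + 15) + (6 + 4*0*0))³ = ((13 + 15) + (6 + 0))³ = (28 + 6)³ = 34³ = 39304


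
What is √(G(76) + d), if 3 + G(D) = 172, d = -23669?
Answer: 10*I*√235 ≈ 153.3*I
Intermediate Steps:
G(D) = 169 (G(D) = -3 + 172 = 169)
√(G(76) + d) = √(169 - 23669) = √(-23500) = 10*I*√235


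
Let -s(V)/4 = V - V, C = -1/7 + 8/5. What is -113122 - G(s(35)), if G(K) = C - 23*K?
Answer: -3959321/35 ≈ -1.1312e+5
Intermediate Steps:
C = 51/35 (C = -1*1/7 + 8*(1/5) = -1/7 + 8/5 = 51/35 ≈ 1.4571)
s(V) = 0 (s(V) = -4*(V - V) = -4*0 = 0)
G(K) = 51/35 - 23*K
-113122 - G(s(35)) = -113122 - (51/35 - 23*0) = -113122 - (51/35 + 0) = -113122 - 1*51/35 = -113122 - 51/35 = -3959321/35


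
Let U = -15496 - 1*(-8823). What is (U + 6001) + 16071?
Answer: 15399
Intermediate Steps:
U = -6673 (U = -15496 + 8823 = -6673)
(U + 6001) + 16071 = (-6673 + 6001) + 16071 = -672 + 16071 = 15399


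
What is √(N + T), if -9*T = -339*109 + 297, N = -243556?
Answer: 5*I*√86214/3 ≈ 489.37*I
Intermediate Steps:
T = 12218/3 (T = -(-339*109 + 297)/9 = -(-36951 + 297)/9 = -⅑*(-36654) = 12218/3 ≈ 4072.7)
√(N + T) = √(-243556 + 12218/3) = √(-718450/3) = 5*I*√86214/3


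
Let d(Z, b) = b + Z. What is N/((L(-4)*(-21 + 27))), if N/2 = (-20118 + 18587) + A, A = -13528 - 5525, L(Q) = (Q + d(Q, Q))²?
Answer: -2573/54 ≈ -47.648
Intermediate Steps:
d(Z, b) = Z + b
L(Q) = 9*Q² (L(Q) = (Q + (Q + Q))² = (Q + 2*Q)² = (3*Q)² = 9*Q²)
A = -19053
N = -41168 (N = 2*((-20118 + 18587) - 19053) = 2*(-1531 - 19053) = 2*(-20584) = -41168)
N/((L(-4)*(-21 + 27))) = -41168*1/(144*(-21 + 27)) = -41168/((9*16)*6) = -41168/(144*6) = -41168/864 = -41168*1/864 = -2573/54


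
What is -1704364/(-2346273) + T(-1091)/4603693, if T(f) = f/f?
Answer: 7846370962525/10801520586189 ≈ 0.72641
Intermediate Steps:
T(f) = 1
-1704364/(-2346273) + T(-1091)/4603693 = -1704364/(-2346273) + 1/4603693 = -1704364*(-1/2346273) + 1*(1/4603693) = 1704364/2346273 + 1/4603693 = 7846370962525/10801520586189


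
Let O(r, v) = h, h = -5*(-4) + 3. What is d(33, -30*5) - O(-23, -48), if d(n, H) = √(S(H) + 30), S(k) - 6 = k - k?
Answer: -17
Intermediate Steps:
S(k) = 6 (S(k) = 6 + (k - k) = 6 + 0 = 6)
d(n, H) = 6 (d(n, H) = √(6 + 30) = √36 = 6)
h = 23 (h = 20 + 3 = 23)
O(r, v) = 23
d(33, -30*5) - O(-23, -48) = 6 - 1*23 = 6 - 23 = -17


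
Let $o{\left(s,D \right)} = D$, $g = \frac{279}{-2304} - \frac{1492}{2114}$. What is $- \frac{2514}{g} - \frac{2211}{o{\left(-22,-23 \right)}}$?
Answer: $\frac{5380288799}{1715363} \approx 3136.5$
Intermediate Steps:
$g = - \frac{223743}{270592}$ ($g = 279 \left(- \frac{1}{2304}\right) - \frac{746}{1057} = - \frac{31}{256} - \frac{746}{1057} = - \frac{223743}{270592} \approx -0.82687$)
$- \frac{2514}{g} - \frac{2211}{o{\left(-22,-23 \right)}} = - \frac{2514}{- \frac{223743}{270592}} - \frac{2211}{-23} = \left(-2514\right) \left(- \frac{270592}{223743}\right) - - \frac{2211}{23} = \frac{226756096}{74581} + \frac{2211}{23} = \frac{5380288799}{1715363}$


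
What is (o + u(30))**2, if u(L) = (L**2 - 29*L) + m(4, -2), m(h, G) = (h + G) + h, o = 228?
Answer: 69696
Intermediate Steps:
m(h, G) = G + 2*h (m(h, G) = (G + h) + h = G + 2*h)
u(L) = 6 + L**2 - 29*L (u(L) = (L**2 - 29*L) + (-2 + 2*4) = (L**2 - 29*L) + (-2 + 8) = (L**2 - 29*L) + 6 = 6 + L**2 - 29*L)
(o + u(30))**2 = (228 + (6 + 30**2 - 29*30))**2 = (228 + (6 + 900 - 870))**2 = (228 + 36)**2 = 264**2 = 69696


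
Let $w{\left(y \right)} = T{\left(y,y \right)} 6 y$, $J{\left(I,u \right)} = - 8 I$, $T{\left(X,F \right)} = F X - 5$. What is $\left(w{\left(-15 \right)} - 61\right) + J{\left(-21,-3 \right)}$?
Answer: $-19693$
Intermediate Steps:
$T{\left(X,F \right)} = -5 + F X$
$w{\left(y \right)} = y \left(-30 + 6 y^{2}\right)$ ($w{\left(y \right)} = \left(-5 + y y\right) 6 y = \left(-5 + y^{2}\right) 6 y = \left(-30 + 6 y^{2}\right) y = y \left(-30 + 6 y^{2}\right)$)
$\left(w{\left(-15 \right)} - 61\right) + J{\left(-21,-3 \right)} = \left(6 \left(-15\right) \left(-5 + \left(-15\right)^{2}\right) - 61\right) - -168 = \left(6 \left(-15\right) \left(-5 + 225\right) - 61\right) + 168 = \left(6 \left(-15\right) 220 - 61\right) + 168 = \left(-19800 - 61\right) + 168 = -19861 + 168 = -19693$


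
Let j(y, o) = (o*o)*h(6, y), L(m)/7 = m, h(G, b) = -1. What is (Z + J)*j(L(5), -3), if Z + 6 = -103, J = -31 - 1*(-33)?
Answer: 963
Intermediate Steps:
L(m) = 7*m
J = 2 (J = -31 + 33 = 2)
Z = -109 (Z = -6 - 103 = -109)
j(y, o) = -o² (j(y, o) = (o*o)*(-1) = o²*(-1) = -o²)
(Z + J)*j(L(5), -3) = (-109 + 2)*(-1*(-3)²) = -(-107)*9 = -107*(-9) = 963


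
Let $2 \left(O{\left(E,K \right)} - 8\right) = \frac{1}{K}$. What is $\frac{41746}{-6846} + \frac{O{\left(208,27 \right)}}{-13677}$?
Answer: $- \frac{5139134431}{842694678} \approx -6.0984$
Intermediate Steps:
$O{\left(E,K \right)} = 8 + \frac{1}{2 K}$
$\frac{41746}{-6846} + \frac{O{\left(208,27 \right)}}{-13677} = \frac{41746}{-6846} + \frac{8 + \frac{1}{2 \cdot 27}}{-13677} = 41746 \left(- \frac{1}{6846}\right) + \left(8 + \frac{1}{2} \cdot \frac{1}{27}\right) \left(- \frac{1}{13677}\right) = - \frac{20873}{3423} + \left(8 + \frac{1}{54}\right) \left(- \frac{1}{13677}\right) = - \frac{20873}{3423} + \frac{433}{54} \left(- \frac{1}{13677}\right) = - \frac{20873}{3423} - \frac{433}{738558} = - \frac{5139134431}{842694678}$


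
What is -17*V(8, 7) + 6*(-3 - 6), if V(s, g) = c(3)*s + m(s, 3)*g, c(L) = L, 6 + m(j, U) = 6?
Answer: -462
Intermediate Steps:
m(j, U) = 0 (m(j, U) = -6 + 6 = 0)
V(s, g) = 3*s (V(s, g) = 3*s + 0*g = 3*s + 0 = 3*s)
-17*V(8, 7) + 6*(-3 - 6) = -51*8 + 6*(-3 - 6) = -17*24 + 6*(-9) = -408 - 54 = -462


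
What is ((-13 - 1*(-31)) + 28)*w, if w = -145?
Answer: -6670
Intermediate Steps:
((-13 - 1*(-31)) + 28)*w = ((-13 - 1*(-31)) + 28)*(-145) = ((-13 + 31) + 28)*(-145) = (18 + 28)*(-145) = 46*(-145) = -6670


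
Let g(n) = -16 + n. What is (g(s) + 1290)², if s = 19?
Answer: 1671849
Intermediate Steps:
(g(s) + 1290)² = ((-16 + 19) + 1290)² = (3 + 1290)² = 1293² = 1671849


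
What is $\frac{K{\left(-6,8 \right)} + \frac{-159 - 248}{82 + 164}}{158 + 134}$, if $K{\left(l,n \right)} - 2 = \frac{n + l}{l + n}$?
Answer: $\frac{331}{71832} \approx 0.004608$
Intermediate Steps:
$K{\left(l,n \right)} = 3$ ($K{\left(l,n \right)} = 2 + \frac{n + l}{l + n} = 2 + \frac{l + n}{l + n} = 2 + 1 = 3$)
$\frac{K{\left(-6,8 \right)} + \frac{-159 - 248}{82 + 164}}{158 + 134} = \frac{3 + \frac{-159 - 248}{82 + 164}}{158 + 134} = \frac{3 - \frac{407}{246}}{292} = \left(3 - \frac{407}{246}\right) \frac{1}{292} = \frac{331}{246} \cdot \frac{1}{292} = \frac{331}{71832}$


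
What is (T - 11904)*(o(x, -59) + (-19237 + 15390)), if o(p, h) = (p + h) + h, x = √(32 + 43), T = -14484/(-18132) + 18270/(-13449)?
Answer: 319734669710365/6773813 - 403196304805*√3/6773813 ≈ 4.7098e+7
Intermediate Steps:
T = -3791009/6773813 (T = -14484*(-1/18132) + 18270*(-1/13449) = 1207/1511 - 6090/4483 = -3791009/6773813 ≈ -0.55966)
x = 5*√3 (x = √75 = 5*√3 ≈ 8.6602)
o(p, h) = p + 2*h (o(p, h) = (h + p) + h = p + 2*h)
(T - 11904)*(o(x, -59) + (-19237 + 15390)) = (-3791009/6773813 - 11904)*((5*√3 + 2*(-59)) + (-19237 + 15390)) = -80639260961*((5*√3 - 118) - 3847)/6773813 = -80639260961*((-118 + 5*√3) - 3847)/6773813 = -80639260961*(-3965 + 5*√3)/6773813 = 319734669710365/6773813 - 403196304805*√3/6773813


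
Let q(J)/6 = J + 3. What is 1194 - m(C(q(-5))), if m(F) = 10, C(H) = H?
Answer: 1184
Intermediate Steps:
q(J) = 18 + 6*J (q(J) = 6*(J + 3) = 6*(3 + J) = 18 + 6*J)
1194 - m(C(q(-5))) = 1194 - 1*10 = 1194 - 10 = 1184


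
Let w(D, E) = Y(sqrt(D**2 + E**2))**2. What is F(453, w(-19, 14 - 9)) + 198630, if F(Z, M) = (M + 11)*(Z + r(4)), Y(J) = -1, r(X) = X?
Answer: 204114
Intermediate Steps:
w(D, E) = 1 (w(D, E) = (-1)**2 = 1)
F(Z, M) = (4 + Z)*(11 + M) (F(Z, M) = (M + 11)*(Z + 4) = (11 + M)*(4 + Z) = (4 + Z)*(11 + M))
F(453, w(-19, 14 - 9)) + 198630 = (44 + 4*1 + 11*453 + 1*453) + 198630 = (44 + 4 + 4983 + 453) + 198630 = 5484 + 198630 = 204114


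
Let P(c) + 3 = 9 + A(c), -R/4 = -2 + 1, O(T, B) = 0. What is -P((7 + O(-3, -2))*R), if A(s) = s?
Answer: -34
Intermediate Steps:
R = 4 (R = -4*(-2 + 1) = -4*(-1) = 4)
P(c) = 6 + c (P(c) = -3 + (9 + c) = 6 + c)
-P((7 + O(-3, -2))*R) = -(6 + (7 + 0)*4) = -(6 + 7*4) = -(6 + 28) = -1*34 = -34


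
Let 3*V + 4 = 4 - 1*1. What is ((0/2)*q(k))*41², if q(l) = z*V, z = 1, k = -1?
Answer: 0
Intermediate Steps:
V = -⅓ (V = -4/3 + (4 - 1*1)/3 = -4/3 + (4 - 1)/3 = -4/3 + (⅓)*3 = -4/3 + 1 = -⅓ ≈ -0.33333)
q(l) = -⅓ (q(l) = 1*(-⅓) = -⅓)
((0/2)*q(k))*41² = ((0/2)*(-⅓))*41² = (((½)*0)*(-⅓))*1681 = (0*(-⅓))*1681 = 0*1681 = 0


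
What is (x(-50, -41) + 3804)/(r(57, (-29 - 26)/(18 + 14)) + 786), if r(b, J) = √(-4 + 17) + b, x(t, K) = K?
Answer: 3172209/710636 - 3763*√13/710636 ≈ 4.4448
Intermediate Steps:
r(b, J) = b + √13 (r(b, J) = √13 + b = b + √13)
(x(-50, -41) + 3804)/(r(57, (-29 - 26)/(18 + 14)) + 786) = (-41 + 3804)/((57 + √13) + 786) = 3763/(843 + √13)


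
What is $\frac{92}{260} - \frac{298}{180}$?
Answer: $- \frac{1523}{1170} \approx -1.3017$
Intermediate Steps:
$\frac{92}{260} - \frac{298}{180} = 92 \cdot \frac{1}{260} - \frac{149}{90} = \frac{23}{65} - \frac{149}{90} = - \frac{1523}{1170}$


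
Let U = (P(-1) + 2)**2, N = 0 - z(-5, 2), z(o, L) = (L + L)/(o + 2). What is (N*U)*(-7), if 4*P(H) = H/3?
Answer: -3703/108 ≈ -34.287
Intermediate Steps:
z(o, L) = 2*L/(2 + o) (z(o, L) = (2*L)/(2 + o) = 2*L/(2 + o))
P(H) = H/12 (P(H) = (H/3)/4 = H/12)
N = 4/3 (N = 0 - 2*2/(2 - 5) = 0 - 2*2/(-3) = 0 - 2*2*(-1)/3 = 0 - 1*(-4/3) = 0 + 4/3 = 4/3 ≈ 1.3333)
U = 529/144 (U = ((1/12)*(-1) + 2)**2 = (-1/12 + 2)**2 = (23/12)**2 = 529/144 ≈ 3.6736)
(N*U)*(-7) = ((4/3)*(529/144))*(-7) = (529/108)*(-7) = -3703/108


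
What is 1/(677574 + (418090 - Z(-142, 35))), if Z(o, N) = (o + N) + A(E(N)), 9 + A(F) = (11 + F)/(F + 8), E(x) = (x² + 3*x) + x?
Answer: 1373/1504504564 ≈ 9.1259e-7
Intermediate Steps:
E(x) = x² + 4*x
A(F) = -9 + (11 + F)/(8 + F) (A(F) = -9 + (11 + F)/(F + 8) = -9 + (11 + F)/(8 + F))
Z(o, N) = N + o + (-61 - 8*N*(4 + N))/(8 + N*(4 + N)) (Z(o, N) = (o + N) + (-61 - 8*N*(4 + N))/(8 + N*(4 + N)) = (N + o) + (-61 - 8*N*(4 + N))/(8 + N*(4 + N)) = N + o + (-61 - 8*N*(4 + N))/(8 + N*(4 + N)))
1/(677574 + (418090 - Z(-142, 35))) = 1/(677574 + (418090 - (-61 + (8 + 35*(4 + 35))*(35 - 142) - 8*35*(4 + 35))/(8 + 35*(4 + 35)))) = 1/(677574 + (418090 - (-61 + (8 + 35*39)*(-107) - 8*35*39)/(8 + 35*39))) = 1/(677574 + (418090 - (-61 + (8 + 1365)*(-107) - 10920)/(8 + 1365))) = 1/(677574 + (418090 - (-61 + 1373*(-107) - 10920)/1373)) = 1/(677574 + (418090 - (-61 - 146911 - 10920)/1373)) = 1/(677574 + (418090 - (-157892)/1373)) = 1/(677574 + (418090 - 1*(-157892/1373))) = 1/(677574 + (418090 + 157892/1373)) = 1/(677574 + 574195462/1373) = 1/(1504504564/1373) = 1373/1504504564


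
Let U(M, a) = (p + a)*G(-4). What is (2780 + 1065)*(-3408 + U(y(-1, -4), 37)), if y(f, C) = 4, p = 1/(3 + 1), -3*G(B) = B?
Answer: -38738375/3 ≈ -1.2913e+7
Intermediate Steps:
G(B) = -B/3
p = 1/4 ≈ 0.25000
U(M, a) = 1/3 + 4*a/3 (U(M, a) = (1/4 + a)*(-1/3*(-4)) = (1/4 + a)*(4/3) = 1/3 + 4*a/3)
(2780 + 1065)*(-3408 + U(y(-1, -4), 37)) = (2780 + 1065)*(-3408 + (1/3 + (4/3)*37)) = 3845*(-3408 + (1/3 + 148/3)) = 3845*(-3408 + 149/3) = 3845*(-10075/3) = -38738375/3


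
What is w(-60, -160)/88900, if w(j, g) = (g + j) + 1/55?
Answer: -12099/4889500 ≈ -0.0024745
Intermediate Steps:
w(j, g) = 1/55 + g + j (w(j, g) = (g + j) + 1/55 = 1/55 + g + j)
w(-60, -160)/88900 = (1/55 - 160 - 60)/88900 = -12099/55*1/88900 = -12099/4889500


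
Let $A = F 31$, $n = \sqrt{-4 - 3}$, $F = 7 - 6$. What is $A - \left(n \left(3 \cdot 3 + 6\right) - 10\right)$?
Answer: $41 - 15 i \sqrt{7} \approx 41.0 - 39.686 i$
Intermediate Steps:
$F = 1$
$n = i \sqrt{7}$ ($n = \sqrt{-7} = i \sqrt{7} \approx 2.6458 i$)
$A = 31$ ($A = 1 \cdot 31 = 31$)
$A - \left(n \left(3 \cdot 3 + 6\right) - 10\right) = 31 - \left(i \sqrt{7} \left(3 \cdot 3 + 6\right) - 10\right) = 31 - \left(i \sqrt{7} \left(9 + 6\right) - 10\right) = 31 - \left(i \sqrt{7} \cdot 15 - 10\right) = 31 - \left(15 i \sqrt{7} - 10\right) = 31 - \left(-10 + 15 i \sqrt{7}\right) = 31 + \left(10 - 15 i \sqrt{7}\right) = 41 - 15 i \sqrt{7}$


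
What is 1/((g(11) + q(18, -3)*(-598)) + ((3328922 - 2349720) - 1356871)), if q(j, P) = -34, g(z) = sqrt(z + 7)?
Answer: -357337/127689731551 - 3*sqrt(2)/127689731551 ≈ -2.7985e-6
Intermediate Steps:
g(z) = sqrt(7 + z)
1/((g(11) + q(18, -3)*(-598)) + ((3328922 - 2349720) - 1356871)) = 1/((sqrt(7 + 11) - 34*(-598)) + ((3328922 - 2349720) - 1356871)) = 1/((sqrt(18) + 20332) + (979202 - 1356871)) = 1/((3*sqrt(2) + 20332) - 377669) = 1/((20332 + 3*sqrt(2)) - 377669) = 1/(-357337 + 3*sqrt(2))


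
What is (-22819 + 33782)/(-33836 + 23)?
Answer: -10963/33813 ≈ -0.32422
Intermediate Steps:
(-22819 + 33782)/(-33836 + 23) = 10963/(-33813) = 10963*(-1/33813) = -10963/33813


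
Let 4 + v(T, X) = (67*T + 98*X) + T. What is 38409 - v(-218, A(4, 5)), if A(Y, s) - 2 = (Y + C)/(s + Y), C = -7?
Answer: 159221/3 ≈ 53074.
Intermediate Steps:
A(Y, s) = 2 + (-7 + Y)/(Y + s) (A(Y, s) = 2 + (Y - 7)/(s + Y) = 2 + (-7 + Y)/(Y + s))
v(T, X) = -4 + 68*T + 98*X (v(T, X) = -4 + ((67*T + 98*X) + T) = -4 + (68*T + 98*X) = -4 + 68*T + 98*X)
38409 - v(-218, A(4, 5)) = 38409 - (-4 + 68*(-218) + 98*((-7 + 2*5 + 3*4)/(4 + 5))) = 38409 - (-4 - 14824 + 98*((-7 + 10 + 12)/9)) = 38409 - (-4 - 14824 + 98*((1/9)*15)) = 38409 - (-4 - 14824 + 98*(5/3)) = 38409 - (-4 - 14824 + 490/3) = 38409 - 1*(-43994/3) = 38409 + 43994/3 = 159221/3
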